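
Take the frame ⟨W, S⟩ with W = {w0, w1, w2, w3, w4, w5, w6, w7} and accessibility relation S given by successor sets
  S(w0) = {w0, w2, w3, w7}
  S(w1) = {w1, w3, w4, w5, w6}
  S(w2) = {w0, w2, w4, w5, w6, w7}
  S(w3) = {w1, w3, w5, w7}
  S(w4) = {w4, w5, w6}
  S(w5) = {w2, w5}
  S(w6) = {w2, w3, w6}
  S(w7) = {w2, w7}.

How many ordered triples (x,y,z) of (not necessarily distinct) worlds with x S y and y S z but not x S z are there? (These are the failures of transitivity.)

Enumerating: (w0,w2,w4), (w0,w2,w5), (w0,w2,w6), (w0,w3,w1), (w0,w3,w5), (w1,w3,w7), (w1,w5,w2), (w1,w6,w2), (w2,w0,w3), (w2,w6,w3), (w3,w1,w4), (w3,w1,w6), … and 20 more.
Total: 32.

32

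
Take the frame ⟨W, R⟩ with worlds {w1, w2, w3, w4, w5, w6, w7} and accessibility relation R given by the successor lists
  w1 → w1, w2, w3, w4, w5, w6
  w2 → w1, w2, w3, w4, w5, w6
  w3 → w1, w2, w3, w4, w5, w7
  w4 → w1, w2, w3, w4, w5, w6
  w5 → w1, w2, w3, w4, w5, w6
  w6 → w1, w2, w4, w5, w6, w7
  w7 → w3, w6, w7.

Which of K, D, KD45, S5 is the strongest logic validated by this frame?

D

Serial (axiom D): yes — every world has a successor (e.g. w1 R w1).
Euclidean (axiom 5): no — w1 R w3 and w1 R w6, but not w3 R w6.
Transitive (axiom 4): no — w1 R w3 and w3 R w7, but not w1 R w7.
Reflexive (axiom T): yes — every world is R-related to itself.
So F validates K, D; KD45 would additionally require R to be Euclidean and transitive. The strongest is D.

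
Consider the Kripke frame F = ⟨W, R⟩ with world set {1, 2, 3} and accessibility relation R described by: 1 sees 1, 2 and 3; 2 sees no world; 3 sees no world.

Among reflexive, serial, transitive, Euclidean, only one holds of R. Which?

Reflexive: no — 2 is not related to itself.
Serial: no — 2 has no R-successor.
Transitive: yes — every two-step R-path is closed by a direct edge.
Euclidean: no — 1 R 2 and 1 R 3, but not 2 R 3.
Only transitive holds.

transitive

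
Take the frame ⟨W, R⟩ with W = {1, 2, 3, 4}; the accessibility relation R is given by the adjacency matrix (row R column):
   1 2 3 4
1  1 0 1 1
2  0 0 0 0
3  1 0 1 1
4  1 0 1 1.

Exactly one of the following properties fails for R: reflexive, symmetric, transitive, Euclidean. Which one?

reflexive

Reflexive: no — 2 is not related to itself.
Symmetric: yes — every pair in R has its reverse in R.
Transitive: yes — every two-step R-path is closed by a direct edge.
Euclidean: yes — any two successors of a common world are R-related.
Only reflexive fails.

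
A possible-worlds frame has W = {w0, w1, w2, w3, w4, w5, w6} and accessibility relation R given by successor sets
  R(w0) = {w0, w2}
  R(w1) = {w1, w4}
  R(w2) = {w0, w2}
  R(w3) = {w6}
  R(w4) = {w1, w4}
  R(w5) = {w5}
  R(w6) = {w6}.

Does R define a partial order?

Reflexive: no — w3 is not related to itself.
Transitive: yes — every two-step R-path is closed by a direct edge.
Antisymmetric: no — w0 R w2 and w2 R w0 with w0 ≠ w2.
So R is not a partial order.

No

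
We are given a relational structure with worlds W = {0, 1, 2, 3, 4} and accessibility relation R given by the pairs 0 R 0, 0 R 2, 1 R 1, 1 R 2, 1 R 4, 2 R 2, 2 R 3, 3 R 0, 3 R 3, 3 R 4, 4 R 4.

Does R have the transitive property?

Transitive: no — 0 R 2 and 2 R 3, but not 0 R 3.

No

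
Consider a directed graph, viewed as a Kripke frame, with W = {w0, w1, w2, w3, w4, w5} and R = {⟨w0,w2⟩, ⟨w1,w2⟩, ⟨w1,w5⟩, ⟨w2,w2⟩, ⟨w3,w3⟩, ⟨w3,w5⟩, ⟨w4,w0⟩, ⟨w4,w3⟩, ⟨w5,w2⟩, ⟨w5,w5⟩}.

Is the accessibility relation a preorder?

Reflexive: no — w0 is not related to itself.
Transitive: no — w3 R w5 and w5 R w2, but not w3 R w2.
So R is not a preorder.

No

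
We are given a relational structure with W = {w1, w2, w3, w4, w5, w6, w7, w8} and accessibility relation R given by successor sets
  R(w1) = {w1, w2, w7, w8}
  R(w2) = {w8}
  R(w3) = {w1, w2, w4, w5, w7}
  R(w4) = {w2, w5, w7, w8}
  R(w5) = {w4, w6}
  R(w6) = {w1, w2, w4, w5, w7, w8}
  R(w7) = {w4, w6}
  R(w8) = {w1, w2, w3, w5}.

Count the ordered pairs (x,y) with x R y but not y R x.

Enumerating: (w1,w2), (w1,w7), (w3,w1), (w3,w2), (w3,w4), (w3,w5), (w3,w7), (w4,w2), (w4,w8), (w6,w1), (w6,w2), (w6,w4), (w6,w8), (w8,w3), (w8,w5).

15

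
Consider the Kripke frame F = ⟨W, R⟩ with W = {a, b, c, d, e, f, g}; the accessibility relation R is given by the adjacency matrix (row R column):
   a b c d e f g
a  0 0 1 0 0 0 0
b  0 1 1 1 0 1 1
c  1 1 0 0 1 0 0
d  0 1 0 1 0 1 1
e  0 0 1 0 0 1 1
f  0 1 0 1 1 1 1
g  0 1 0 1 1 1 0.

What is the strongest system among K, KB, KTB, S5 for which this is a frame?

Symmetric (axiom B): yes — every pair in R has its reverse in R.
Reflexive (axiom T): no — a is not related to itself.
Euclidean (axiom 5): no — b R c and b R d, but not c R d.
So F validates K, KB; KTB would additionally require R to be reflexive. The strongest is KB.

KB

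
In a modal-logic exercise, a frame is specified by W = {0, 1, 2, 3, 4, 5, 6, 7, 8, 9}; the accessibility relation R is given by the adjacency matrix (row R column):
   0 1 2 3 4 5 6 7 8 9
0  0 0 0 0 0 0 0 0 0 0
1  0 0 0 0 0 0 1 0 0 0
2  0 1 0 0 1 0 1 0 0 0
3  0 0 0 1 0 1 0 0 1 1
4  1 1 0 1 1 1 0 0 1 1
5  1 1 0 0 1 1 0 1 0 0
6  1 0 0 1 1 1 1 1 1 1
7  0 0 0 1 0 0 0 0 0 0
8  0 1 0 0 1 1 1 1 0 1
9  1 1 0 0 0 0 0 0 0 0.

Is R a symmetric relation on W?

Symmetric: no — 1 R 6 but not 6 R 1.

No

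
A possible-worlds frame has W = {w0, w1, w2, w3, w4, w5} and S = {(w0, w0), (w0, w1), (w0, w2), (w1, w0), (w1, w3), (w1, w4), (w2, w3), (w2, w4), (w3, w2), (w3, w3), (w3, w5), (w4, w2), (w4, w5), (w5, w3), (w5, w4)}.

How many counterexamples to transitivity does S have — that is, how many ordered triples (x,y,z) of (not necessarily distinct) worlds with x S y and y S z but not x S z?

Enumerating: (w0,w1,w3), (w0,w1,w4), (w0,w2,w3), (w0,w2,w4), (w1,w0,w1), (w1,w0,w2), (w1,w3,w2), (w1,w3,w5), (w1,w4,w2), (w1,w4,w5), (w2,w3,w2), (w2,w3,w5), … and 12 more.
Total: 24.

24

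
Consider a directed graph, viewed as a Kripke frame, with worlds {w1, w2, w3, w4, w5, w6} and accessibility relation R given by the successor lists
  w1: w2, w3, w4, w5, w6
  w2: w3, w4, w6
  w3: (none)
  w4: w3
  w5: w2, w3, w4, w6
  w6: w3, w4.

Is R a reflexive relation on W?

Reflexive: no — w1 is not related to itself.

No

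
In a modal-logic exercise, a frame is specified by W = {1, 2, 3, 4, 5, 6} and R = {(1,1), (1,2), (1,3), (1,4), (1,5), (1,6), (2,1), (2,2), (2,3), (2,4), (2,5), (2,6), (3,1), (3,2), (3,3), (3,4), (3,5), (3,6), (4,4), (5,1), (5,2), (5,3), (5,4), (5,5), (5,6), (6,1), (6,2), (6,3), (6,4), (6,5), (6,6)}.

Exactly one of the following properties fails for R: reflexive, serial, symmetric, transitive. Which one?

symmetric

Reflexive: yes — every world is R-related to itself.
Serial: yes — every world has a successor (e.g. 1 R 1).
Symmetric: no — 1 R 4 but not 4 R 1.
Transitive: yes — every two-step R-path is closed by a direct edge.
Only symmetric fails.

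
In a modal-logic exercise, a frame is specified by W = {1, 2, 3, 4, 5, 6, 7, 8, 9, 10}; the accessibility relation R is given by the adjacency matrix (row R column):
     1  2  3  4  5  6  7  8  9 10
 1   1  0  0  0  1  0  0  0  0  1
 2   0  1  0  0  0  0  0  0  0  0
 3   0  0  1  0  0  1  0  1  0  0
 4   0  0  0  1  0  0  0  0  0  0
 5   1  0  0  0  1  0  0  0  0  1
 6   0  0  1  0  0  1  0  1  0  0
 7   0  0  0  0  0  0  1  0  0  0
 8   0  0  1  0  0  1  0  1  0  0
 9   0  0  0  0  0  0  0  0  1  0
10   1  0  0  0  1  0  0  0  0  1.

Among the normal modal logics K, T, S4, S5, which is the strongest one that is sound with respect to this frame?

S5

Reflexive (axiom T): yes — every world is R-related to itself.
Transitive (axiom 4): yes — every two-step R-path is closed by a direct edge.
Euclidean (axiom 5): yes — any two successors of a common world are R-related.
So F validates K, T, S4, S5. The strongest is S5.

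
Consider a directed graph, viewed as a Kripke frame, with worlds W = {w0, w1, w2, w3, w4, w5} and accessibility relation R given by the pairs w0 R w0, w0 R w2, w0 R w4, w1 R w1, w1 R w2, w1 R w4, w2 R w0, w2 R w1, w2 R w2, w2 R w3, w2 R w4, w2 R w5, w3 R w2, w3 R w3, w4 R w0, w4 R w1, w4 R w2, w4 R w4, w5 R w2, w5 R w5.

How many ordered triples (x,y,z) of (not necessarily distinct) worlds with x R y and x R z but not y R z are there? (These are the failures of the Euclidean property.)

Enumerating: (w2,w0,w1), (w2,w0,w3), (w2,w0,w5), (w2,w1,w0), (w2,w1,w3), (w2,w1,w5), (w2,w3,w0), (w2,w3,w1), (w2,w3,w4), (w2,w3,w5), (w2,w4,w3), (w2,w4,w5), (w2,w5,w0), (w2,w5,w1), (w2,w5,w3), (w2,w5,w4), (w4,w0,w1), (w4,w1,w0).

18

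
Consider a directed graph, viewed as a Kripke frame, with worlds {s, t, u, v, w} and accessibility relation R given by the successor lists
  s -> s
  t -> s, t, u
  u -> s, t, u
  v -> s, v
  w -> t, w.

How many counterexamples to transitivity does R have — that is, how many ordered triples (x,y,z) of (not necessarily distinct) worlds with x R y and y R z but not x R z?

Enumerating: (w,t,s), (w,t,u).

2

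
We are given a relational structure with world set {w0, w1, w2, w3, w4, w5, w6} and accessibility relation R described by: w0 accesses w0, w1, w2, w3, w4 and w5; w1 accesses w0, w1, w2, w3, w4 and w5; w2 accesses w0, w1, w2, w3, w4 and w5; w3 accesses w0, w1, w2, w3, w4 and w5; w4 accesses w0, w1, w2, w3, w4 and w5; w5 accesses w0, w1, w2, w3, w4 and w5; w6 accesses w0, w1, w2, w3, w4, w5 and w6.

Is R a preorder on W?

Reflexive: yes — every world is R-related to itself.
Transitive: yes — every two-step R-path is closed by a direct edge.
So R is a preorder.

Yes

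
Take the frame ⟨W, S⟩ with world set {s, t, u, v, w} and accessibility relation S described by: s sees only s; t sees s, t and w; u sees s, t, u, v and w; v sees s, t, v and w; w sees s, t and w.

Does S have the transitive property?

Yes

Transitive: yes — every two-step S-path is closed by a direct edge.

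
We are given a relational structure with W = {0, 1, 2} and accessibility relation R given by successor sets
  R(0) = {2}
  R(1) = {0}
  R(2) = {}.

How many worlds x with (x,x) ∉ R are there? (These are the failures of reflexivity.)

Enumerating: 0, 1, 2.

3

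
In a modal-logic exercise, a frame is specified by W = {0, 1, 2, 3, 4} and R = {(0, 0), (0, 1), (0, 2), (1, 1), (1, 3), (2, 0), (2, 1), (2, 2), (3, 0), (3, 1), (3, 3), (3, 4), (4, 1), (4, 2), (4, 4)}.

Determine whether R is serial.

Yes

Serial: yes — every world has a successor (e.g. 0 R 0).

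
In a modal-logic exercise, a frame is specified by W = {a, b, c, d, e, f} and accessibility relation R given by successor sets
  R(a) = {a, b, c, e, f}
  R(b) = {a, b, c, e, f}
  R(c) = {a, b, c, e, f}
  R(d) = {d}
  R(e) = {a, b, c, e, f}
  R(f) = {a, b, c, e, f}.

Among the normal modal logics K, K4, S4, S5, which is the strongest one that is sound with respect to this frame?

Transitive (axiom 4): yes — every two-step R-path is closed by a direct edge.
Reflexive (axiom T): yes — every world is R-related to itself.
Euclidean (axiom 5): yes — any two successors of a common world are R-related.
So F validates K, K4, S4, S5. The strongest is S5.

S5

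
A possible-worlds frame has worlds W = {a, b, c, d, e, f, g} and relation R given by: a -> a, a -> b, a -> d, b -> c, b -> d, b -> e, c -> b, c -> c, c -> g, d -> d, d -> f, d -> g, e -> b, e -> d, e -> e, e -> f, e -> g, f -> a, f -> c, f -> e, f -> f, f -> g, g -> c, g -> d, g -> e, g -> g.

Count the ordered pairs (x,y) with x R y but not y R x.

8

Enumerating: (a,b), (a,d), (b,d), (d,f), (e,d), (f,a), (f,c), (f,g).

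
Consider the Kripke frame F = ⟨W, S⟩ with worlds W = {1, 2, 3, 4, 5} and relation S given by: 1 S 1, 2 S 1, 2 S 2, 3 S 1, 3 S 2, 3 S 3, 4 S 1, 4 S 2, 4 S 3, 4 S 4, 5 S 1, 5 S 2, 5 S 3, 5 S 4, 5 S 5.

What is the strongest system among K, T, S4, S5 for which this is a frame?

S4

Reflexive (axiom T): yes — every world is S-related to itself.
Transitive (axiom 4): yes — every two-step S-path is closed by a direct edge.
Euclidean (axiom 5): no — 3 S 1 and 3 S 2, but not 1 S 2.
So F validates K, T, S4; S5 would additionally require S to be Euclidean. The strongest is S4.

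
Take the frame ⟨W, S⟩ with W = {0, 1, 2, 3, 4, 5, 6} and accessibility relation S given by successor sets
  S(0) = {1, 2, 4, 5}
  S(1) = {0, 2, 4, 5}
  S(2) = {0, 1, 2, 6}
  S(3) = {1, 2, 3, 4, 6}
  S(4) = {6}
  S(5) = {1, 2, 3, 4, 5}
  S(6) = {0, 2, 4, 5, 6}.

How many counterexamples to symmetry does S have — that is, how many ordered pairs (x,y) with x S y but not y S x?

12

Enumerating: (0,4), (0,5), (1,4), (3,1), (3,2), (3,4), (3,6), (5,2), (5,3), (5,4), (6,0), (6,5).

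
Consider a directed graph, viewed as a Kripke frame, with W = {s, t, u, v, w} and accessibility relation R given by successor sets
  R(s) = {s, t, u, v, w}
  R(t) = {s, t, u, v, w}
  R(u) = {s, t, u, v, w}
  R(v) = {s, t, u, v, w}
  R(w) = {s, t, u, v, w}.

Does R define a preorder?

Reflexive: yes — every world is R-related to itself.
Transitive: yes — every two-step R-path is closed by a direct edge.
So R is a preorder.

Yes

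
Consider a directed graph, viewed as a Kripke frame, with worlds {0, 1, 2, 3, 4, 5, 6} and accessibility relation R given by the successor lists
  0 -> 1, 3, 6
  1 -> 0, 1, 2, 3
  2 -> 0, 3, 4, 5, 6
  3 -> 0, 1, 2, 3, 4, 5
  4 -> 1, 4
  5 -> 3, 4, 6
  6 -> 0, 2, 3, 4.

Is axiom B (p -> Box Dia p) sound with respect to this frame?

The schema B characterises exactly the symmetric frames.
Symmetric: no — 1 R 2 but not 2 R 1.

No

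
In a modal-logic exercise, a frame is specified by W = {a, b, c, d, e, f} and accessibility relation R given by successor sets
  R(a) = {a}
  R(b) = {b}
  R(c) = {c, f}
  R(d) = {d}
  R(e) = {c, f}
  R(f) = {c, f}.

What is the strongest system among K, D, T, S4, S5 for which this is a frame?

D

Serial (axiom D): yes — every world has a successor (e.g. a R a).
Reflexive (axiom T): no — e is not related to itself.
Transitive (axiom 4): yes — every two-step R-path is closed by a direct edge.
Euclidean (axiom 5): yes — any two successors of a common world are R-related.
So F validates K, D; T would additionally require R to be reflexive. The strongest is D.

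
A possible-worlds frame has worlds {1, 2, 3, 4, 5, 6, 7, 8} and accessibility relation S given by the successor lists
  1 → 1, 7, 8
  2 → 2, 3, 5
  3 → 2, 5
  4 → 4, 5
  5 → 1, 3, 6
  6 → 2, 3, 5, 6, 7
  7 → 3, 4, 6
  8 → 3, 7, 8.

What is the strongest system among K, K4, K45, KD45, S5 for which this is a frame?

K

Transitive (axiom 4): no — 1 S 7 and 7 S 3, but not 1 S 3.
Euclidean (axiom 5): no — 1 S 7 and 1 S 8, but not 7 S 8.
Serial (axiom D): yes — every world has a successor (e.g. 1 S 1).
Reflexive (axiom T): no — 3 is not related to itself.
So F validates K; K4 would additionally require S to be transitive. The strongest is K.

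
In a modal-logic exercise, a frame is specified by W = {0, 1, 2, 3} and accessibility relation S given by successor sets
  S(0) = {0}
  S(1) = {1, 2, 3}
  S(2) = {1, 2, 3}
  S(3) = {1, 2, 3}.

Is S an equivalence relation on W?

Yes

Reflexive: yes — every world is S-related to itself.
Symmetric: yes — every pair in S has its reverse in S.
Transitive: yes — every two-step S-path is closed by a direct edge.
So S is an equivalence relation.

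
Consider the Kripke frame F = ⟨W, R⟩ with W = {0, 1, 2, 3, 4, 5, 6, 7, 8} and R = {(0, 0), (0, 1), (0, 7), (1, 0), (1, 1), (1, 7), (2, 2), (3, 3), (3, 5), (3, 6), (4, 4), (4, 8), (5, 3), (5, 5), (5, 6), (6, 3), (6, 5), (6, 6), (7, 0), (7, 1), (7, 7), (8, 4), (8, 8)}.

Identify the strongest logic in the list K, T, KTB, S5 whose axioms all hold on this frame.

Reflexive (axiom T): yes — every world is R-related to itself.
Symmetric (axiom B): yes — every pair in R has its reverse in R.
Euclidean (axiom 5): yes — any two successors of a common world are R-related.
So F validates K, T, KTB, S5. The strongest is S5.

S5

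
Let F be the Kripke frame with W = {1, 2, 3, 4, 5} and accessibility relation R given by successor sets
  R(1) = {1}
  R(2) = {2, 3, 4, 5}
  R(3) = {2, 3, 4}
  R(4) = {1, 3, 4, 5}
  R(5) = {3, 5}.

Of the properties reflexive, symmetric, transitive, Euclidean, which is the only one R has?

Reflexive: yes — every world is R-related to itself.
Symmetric: no — 2 R 4 but not 4 R 2.
Transitive: no — 2 R 4 and 4 R 1, but not 2 R 1.
Euclidean: no — 2 R 3 and 2 R 5, but not 3 R 5.
Only reflexive holds.

reflexive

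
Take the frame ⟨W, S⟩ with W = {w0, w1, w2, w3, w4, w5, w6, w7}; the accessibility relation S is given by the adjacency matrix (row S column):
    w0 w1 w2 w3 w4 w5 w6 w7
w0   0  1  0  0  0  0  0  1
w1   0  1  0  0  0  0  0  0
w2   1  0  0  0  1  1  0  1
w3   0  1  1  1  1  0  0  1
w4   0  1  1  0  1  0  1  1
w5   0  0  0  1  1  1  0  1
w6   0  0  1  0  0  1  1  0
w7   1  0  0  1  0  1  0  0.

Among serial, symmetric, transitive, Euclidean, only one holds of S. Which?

serial

Serial: yes — every world has a successor (e.g. w0 S w1).
Symmetric: no — w0 S w1 but not w1 S w0.
Transitive: no — w0 S w7 and w7 S w3, but not w0 S w3.
Euclidean: no — w0 S w1 and w0 S w7, but not w1 S w7.
Only serial holds.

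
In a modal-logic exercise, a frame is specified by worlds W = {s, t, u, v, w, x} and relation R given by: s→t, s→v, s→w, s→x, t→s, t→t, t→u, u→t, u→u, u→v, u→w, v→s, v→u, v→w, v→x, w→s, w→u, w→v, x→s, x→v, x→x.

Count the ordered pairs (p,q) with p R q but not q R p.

0

R is symmetric; there are no such tuples.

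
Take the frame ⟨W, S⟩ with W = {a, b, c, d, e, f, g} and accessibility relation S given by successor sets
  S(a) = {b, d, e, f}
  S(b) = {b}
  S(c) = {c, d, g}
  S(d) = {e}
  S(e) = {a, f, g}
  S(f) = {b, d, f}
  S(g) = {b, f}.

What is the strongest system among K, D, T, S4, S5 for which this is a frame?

Serial (axiom D): yes — every world has a successor (e.g. a S b).
Reflexive (axiom T): no — a is not related to itself.
Transitive (axiom 4): no — a S e and e S g, but not a S g.
Euclidean (axiom 5): no — a S b and a S d, but not b S d.
So F validates K, D; T would additionally require S to be reflexive. The strongest is D.

D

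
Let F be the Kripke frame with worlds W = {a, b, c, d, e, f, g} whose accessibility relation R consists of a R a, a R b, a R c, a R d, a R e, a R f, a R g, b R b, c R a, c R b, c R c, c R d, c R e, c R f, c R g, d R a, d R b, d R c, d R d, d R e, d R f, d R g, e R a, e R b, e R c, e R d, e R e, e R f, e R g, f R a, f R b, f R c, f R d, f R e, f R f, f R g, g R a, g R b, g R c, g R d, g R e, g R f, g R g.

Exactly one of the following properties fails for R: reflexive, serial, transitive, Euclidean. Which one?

Reflexive: yes — every world is R-related to itself.
Serial: yes — every world has a successor (e.g. a R a).
Transitive: yes — every two-step R-path is closed by a direct edge.
Euclidean: no — a R b and a R c, but not b R c.
Only Euclidean fails.

Euclidean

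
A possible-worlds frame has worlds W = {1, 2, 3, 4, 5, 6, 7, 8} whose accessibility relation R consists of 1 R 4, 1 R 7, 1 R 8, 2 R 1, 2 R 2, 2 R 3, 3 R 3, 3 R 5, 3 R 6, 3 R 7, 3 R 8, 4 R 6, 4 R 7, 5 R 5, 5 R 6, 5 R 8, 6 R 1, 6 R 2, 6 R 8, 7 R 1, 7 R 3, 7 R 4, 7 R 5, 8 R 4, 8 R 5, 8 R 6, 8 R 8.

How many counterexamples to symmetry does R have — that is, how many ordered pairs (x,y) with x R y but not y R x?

Enumerating: (1,4), (1,8), (2,1), (2,3), (3,5), (3,6), (3,8), (4,6), (5,6), (6,1), (6,2), (7,5), (8,4).

13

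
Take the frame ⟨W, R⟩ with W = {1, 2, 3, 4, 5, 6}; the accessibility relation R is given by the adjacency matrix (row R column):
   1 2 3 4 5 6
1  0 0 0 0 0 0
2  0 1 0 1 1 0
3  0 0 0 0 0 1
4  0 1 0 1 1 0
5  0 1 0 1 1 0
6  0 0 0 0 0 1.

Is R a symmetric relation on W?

Symmetric: no — 3 R 6 but not 6 R 3.

No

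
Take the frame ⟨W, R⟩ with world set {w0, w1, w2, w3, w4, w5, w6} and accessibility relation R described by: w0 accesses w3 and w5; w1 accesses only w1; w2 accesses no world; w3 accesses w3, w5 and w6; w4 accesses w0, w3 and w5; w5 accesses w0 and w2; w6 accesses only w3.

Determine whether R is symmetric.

Symmetric: no — w0 R w3 but not w3 R w0.

No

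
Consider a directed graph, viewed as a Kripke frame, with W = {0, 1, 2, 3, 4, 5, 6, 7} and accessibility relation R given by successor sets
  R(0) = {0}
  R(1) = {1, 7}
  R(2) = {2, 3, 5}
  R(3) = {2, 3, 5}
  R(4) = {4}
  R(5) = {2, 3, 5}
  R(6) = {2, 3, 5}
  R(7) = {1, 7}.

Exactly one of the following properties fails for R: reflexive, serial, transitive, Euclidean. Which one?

Reflexive: no — 6 is not related to itself.
Serial: yes — every world has a successor (e.g. 0 R 0).
Transitive: yes — every two-step R-path is closed by a direct edge.
Euclidean: yes — any two successors of a common world are R-related.
Only reflexive fails.

reflexive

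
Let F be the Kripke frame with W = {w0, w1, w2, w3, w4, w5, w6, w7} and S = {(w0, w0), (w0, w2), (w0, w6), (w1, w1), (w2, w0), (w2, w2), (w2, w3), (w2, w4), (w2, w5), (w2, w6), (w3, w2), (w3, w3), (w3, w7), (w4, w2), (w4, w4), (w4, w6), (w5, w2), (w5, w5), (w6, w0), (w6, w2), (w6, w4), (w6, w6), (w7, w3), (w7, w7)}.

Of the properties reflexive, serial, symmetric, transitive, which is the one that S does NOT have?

Reflexive: yes — every world is S-related to itself.
Serial: yes — every world has a successor (e.g. w0 S w0).
Symmetric: yes — every pair in S has its reverse in S.
Transitive: no — w0 S w2 and w2 S w3, but not w0 S w3.
Only transitive fails.

transitive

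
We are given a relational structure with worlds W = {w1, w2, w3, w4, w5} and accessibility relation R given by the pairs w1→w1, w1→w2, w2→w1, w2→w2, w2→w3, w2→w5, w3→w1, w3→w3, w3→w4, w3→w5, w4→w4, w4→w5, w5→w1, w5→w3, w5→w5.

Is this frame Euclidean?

Euclidean: no — w2 R w1 and w2 R w3, but not w1 R w3.

No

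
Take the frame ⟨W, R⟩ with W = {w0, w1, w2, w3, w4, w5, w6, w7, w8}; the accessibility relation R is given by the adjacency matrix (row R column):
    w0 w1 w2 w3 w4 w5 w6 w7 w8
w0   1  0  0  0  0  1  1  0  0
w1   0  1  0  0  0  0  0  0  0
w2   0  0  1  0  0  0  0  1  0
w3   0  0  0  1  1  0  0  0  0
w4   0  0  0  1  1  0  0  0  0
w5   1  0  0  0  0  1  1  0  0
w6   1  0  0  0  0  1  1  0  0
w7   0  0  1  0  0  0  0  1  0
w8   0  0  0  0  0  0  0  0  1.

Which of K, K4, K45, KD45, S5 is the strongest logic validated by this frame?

S5

Transitive (axiom 4): yes — every two-step R-path is closed by a direct edge.
Euclidean (axiom 5): yes — any two successors of a common world are R-related.
Serial (axiom D): yes — every world has a successor (e.g. w0 R w0).
Reflexive (axiom T): yes — every world is R-related to itself.
So F validates K, K4, K45, KD45, S5. The strongest is S5.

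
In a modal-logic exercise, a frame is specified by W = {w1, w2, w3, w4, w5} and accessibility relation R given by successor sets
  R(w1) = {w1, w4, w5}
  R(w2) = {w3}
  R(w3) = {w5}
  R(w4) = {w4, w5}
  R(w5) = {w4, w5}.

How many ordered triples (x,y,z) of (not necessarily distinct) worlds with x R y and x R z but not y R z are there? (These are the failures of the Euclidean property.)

3

Enumerating: (w1,w4,w1), (w1,w5,w1), (w2,w3,w3).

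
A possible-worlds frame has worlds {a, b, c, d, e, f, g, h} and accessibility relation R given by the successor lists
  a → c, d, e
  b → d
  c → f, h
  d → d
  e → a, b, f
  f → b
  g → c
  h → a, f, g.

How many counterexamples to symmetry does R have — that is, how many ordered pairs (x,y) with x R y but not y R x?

12

Enumerating: (a,c), (a,d), (b,d), (c,f), (c,h), (e,b), (e,f), (f,b), (g,c), (h,a), (h,f), (h,g).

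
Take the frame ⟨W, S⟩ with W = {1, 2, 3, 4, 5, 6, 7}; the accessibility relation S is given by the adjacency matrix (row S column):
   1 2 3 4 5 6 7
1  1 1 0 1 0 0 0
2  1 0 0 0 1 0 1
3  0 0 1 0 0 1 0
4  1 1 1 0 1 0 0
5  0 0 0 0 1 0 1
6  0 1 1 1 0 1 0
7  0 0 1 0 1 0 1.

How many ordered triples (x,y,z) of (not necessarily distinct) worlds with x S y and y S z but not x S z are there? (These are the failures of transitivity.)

20

Enumerating: (1,2,5), (1,2,7), (1,4,3), (1,4,5), (2,1,2), (2,1,4), (2,7,3), (3,6,2), (3,6,4), (4,1,4), (4,2,7), (4,3,6), … and 8 more.
Total: 20.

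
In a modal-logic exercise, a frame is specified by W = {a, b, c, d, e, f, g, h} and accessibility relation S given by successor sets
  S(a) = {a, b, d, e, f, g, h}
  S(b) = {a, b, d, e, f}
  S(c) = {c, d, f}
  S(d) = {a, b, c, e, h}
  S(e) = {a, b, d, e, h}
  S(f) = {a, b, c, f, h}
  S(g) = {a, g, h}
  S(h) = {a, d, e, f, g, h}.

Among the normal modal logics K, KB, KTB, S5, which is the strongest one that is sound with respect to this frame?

Symmetric (axiom B): yes — every pair in S has its reverse in S.
Reflexive (axiom T): no — d is not related to itself.
Euclidean (axiom 5): no — a S b and a S g, but not b S g.
So F validates K, KB; KTB would additionally require S to be reflexive. The strongest is KB.

KB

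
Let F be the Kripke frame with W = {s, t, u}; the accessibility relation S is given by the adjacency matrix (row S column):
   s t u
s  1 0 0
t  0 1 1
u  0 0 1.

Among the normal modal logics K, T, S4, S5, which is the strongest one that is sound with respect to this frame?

Reflexive (axiom T): yes — every world is S-related to itself.
Transitive (axiom 4): yes — every two-step S-path is closed by a direct edge.
Euclidean (axiom 5): no — t S u and t S t, but not u S t.
So F validates K, T, S4; S5 would additionally require S to be Euclidean. The strongest is S4.

S4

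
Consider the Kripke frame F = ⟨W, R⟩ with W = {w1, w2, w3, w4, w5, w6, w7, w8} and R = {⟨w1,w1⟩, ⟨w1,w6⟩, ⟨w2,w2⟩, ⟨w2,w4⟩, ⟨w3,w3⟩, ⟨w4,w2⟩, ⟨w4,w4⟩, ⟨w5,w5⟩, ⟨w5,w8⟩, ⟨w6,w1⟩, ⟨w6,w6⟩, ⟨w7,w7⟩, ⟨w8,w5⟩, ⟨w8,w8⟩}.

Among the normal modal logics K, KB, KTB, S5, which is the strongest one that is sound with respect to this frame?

Symmetric (axiom B): yes — every pair in R has its reverse in R.
Reflexive (axiom T): yes — every world is R-related to itself.
Euclidean (axiom 5): yes — any two successors of a common world are R-related.
So F validates K, KB, KTB, S5. The strongest is S5.

S5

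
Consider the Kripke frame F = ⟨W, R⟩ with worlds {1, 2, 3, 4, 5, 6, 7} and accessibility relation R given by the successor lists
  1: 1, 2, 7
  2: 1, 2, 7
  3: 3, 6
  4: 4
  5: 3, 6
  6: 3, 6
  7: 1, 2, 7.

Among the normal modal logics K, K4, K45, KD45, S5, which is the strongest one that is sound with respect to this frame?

Transitive (axiom 4): yes — every two-step R-path is closed by a direct edge.
Euclidean (axiom 5): yes — any two successors of a common world are R-related.
Serial (axiom D): yes — every world has a successor (e.g. 1 R 1).
Reflexive (axiom T): no — 5 is not related to itself.
So F validates K, K4, K45, KD45; S5 would additionally require R to be reflexive. The strongest is KD45.

KD45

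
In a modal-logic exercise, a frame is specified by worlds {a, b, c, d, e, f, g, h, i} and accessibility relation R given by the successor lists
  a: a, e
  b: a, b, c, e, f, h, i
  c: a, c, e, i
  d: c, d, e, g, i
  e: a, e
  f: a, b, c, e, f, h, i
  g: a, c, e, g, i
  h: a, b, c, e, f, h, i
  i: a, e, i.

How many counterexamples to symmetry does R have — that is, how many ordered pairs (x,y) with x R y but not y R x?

25

Enumerating: (b,a), (b,c), (b,e), (b,i), (c,a), (c,e), (c,i), (d,c), (d,e), (d,g), (d,i), (f,a), … and 13 more.
Total: 25.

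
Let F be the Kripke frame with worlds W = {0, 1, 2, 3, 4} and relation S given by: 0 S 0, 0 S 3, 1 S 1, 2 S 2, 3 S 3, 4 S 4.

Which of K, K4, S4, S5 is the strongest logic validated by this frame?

Transitive (axiom 4): yes — every two-step S-path is closed by a direct edge.
Reflexive (axiom T): yes — every world is S-related to itself.
Euclidean (axiom 5): no — 0 S 3 and 0 S 0, but not 3 S 0.
So F validates K, K4, S4; S5 would additionally require S to be Euclidean. The strongest is S4.

S4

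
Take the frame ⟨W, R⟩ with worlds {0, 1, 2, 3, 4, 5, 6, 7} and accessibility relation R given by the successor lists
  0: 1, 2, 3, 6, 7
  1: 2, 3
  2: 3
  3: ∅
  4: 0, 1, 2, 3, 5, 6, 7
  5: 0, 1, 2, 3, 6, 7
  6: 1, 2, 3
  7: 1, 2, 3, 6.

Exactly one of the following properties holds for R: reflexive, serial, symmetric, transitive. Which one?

transitive

Reflexive: no — 0 is not related to itself.
Serial: no — 3 has no R-successor.
Symmetric: no — 0 R 1 but not 1 R 0.
Transitive: yes — every two-step R-path is closed by a direct edge.
Only transitive holds.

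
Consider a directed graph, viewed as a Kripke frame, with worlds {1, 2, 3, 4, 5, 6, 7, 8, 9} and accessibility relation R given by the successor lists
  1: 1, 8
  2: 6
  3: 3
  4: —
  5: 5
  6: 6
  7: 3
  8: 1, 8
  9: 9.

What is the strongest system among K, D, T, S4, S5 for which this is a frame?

K

Serial (axiom D): no — 4 has no R-successor.
Reflexive (axiom T): no — 2 is not related to itself.
Transitive (axiom 4): yes — every two-step R-path is closed by a direct edge.
Euclidean (axiom 5): yes — any two successors of a common world are R-related.
So F validates K; D would additionally require R to be serial. The strongest is K.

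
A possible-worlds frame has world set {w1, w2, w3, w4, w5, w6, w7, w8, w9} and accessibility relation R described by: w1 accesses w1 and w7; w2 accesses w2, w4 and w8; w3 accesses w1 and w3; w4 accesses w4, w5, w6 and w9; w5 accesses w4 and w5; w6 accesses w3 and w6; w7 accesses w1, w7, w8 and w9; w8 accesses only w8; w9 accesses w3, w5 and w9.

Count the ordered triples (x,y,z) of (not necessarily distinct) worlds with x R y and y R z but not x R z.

Enumerating: (w1,w7,w8), (w1,w7,w9), (w2,w4,w5), (w2,w4,w6), (w2,w4,w9), (w3,w1,w7), (w4,w6,w3), (w4,w9,w3), (w5,w4,w6), (w5,w4,w9), (w6,w3,w1), (w7,w9,w3), (w7,w9,w5), (w9,w3,w1), (w9,w5,w4).

15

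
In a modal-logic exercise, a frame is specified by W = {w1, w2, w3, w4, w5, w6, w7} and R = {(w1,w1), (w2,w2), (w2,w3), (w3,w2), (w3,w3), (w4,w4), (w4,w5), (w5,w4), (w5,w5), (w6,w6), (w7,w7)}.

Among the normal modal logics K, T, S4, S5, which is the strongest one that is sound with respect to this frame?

S5

Reflexive (axiom T): yes — every world is R-related to itself.
Transitive (axiom 4): yes — every two-step R-path is closed by a direct edge.
Euclidean (axiom 5): yes — any two successors of a common world are R-related.
So F validates K, T, S4, S5. The strongest is S5.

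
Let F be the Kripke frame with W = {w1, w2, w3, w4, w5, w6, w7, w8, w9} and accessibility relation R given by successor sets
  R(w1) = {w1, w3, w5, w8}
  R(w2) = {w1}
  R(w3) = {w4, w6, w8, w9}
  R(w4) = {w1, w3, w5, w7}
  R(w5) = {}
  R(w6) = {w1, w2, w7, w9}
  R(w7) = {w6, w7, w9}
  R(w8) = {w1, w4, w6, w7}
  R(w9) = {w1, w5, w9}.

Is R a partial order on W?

No

Reflexive: no — w2 is not related to itself.
Transitive: no — w1 R w3 and w3 R w4, but not w1 R w4.
Antisymmetric: no — w1 R w8 and w8 R w1 with w1 ≠ w8.
So R is not a partial order.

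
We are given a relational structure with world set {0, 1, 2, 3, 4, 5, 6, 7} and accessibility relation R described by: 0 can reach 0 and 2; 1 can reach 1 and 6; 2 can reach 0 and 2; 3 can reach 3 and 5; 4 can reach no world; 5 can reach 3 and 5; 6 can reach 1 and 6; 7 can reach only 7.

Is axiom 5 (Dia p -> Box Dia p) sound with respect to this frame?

Yes

The schema 5 characterises exactly the Euclidean frames.
Euclidean: yes — any two successors of a common world are R-related.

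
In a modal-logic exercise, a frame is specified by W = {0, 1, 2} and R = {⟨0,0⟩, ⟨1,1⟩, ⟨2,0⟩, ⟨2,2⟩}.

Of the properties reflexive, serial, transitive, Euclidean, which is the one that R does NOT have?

Reflexive: yes — every world is R-related to itself.
Serial: yes — every world has a successor (e.g. 0 R 0).
Transitive: yes — every two-step R-path is closed by a direct edge.
Euclidean: no — 2 R 0 and 2 R 2, but not 0 R 2.
Only Euclidean fails.

Euclidean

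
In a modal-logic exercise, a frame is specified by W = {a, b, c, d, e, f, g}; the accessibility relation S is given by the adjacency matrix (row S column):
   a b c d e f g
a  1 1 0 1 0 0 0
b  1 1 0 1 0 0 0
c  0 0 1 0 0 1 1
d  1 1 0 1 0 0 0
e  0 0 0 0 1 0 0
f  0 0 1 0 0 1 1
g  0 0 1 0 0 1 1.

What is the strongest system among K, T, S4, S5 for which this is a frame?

S5

Reflexive (axiom T): yes — every world is S-related to itself.
Transitive (axiom 4): yes — every two-step S-path is closed by a direct edge.
Euclidean (axiom 5): yes — any two successors of a common world are S-related.
So F validates K, T, S4, S5. The strongest is S5.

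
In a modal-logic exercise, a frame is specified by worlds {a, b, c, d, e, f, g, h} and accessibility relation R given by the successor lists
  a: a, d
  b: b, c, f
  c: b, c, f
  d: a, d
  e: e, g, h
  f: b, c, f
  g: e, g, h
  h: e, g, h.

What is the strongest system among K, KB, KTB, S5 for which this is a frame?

S5

Symmetric (axiom B): yes — every pair in R has its reverse in R.
Reflexive (axiom T): yes — every world is R-related to itself.
Euclidean (axiom 5): yes — any two successors of a common world are R-related.
So F validates K, KB, KTB, S5. The strongest is S5.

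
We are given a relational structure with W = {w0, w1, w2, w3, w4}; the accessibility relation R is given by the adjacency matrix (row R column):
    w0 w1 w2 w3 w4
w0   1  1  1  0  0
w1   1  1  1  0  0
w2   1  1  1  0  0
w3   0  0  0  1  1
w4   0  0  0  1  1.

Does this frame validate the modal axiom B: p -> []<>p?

Axiom B corresponds to the accessibility relation being symmetric.
Symmetric: yes — every pair in R has its reverse in R.

Yes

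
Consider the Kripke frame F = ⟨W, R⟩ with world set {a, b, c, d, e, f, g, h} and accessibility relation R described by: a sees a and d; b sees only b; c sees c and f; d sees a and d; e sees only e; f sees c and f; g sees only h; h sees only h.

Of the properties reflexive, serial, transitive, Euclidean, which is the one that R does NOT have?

reflexive

Reflexive: no — g is not related to itself.
Serial: yes — every world has a successor (e.g. a R a).
Transitive: yes — every two-step R-path is closed by a direct edge.
Euclidean: yes — any two successors of a common world are R-related.
Only reflexive fails.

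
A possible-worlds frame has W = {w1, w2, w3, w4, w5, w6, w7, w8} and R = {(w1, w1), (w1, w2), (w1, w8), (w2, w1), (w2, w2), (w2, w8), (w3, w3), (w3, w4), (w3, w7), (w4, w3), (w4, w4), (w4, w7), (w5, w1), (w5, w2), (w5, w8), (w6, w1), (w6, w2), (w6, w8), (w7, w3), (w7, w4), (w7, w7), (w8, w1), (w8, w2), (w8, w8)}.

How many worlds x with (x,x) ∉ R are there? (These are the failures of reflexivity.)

Enumerating: w5, w6.

2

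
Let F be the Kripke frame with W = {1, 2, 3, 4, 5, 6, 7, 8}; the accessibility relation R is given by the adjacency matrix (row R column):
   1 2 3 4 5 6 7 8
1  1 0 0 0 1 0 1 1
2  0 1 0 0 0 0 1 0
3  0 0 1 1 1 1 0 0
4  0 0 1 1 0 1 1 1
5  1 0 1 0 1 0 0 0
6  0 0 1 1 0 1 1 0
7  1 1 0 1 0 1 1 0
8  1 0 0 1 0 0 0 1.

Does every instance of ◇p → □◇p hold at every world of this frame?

Axiom 5 corresponds to the accessibility relation being Euclidean.
Euclidean: no — 1 R 5 and 1 R 7, but not 5 R 7.

No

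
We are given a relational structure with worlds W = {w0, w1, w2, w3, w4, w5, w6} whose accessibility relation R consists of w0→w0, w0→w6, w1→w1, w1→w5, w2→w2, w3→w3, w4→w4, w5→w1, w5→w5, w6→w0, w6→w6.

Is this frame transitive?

Transitive: yes — every two-step R-path is closed by a direct edge.

Yes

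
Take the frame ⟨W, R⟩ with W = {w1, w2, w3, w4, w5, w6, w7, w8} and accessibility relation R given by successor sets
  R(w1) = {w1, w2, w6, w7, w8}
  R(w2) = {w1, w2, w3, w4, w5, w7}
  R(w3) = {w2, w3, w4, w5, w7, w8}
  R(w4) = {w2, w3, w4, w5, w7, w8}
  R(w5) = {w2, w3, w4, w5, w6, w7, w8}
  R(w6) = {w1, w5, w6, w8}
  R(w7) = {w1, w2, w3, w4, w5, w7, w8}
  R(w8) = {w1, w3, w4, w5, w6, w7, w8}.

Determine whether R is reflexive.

Reflexive: yes — every world is R-related to itself.

Yes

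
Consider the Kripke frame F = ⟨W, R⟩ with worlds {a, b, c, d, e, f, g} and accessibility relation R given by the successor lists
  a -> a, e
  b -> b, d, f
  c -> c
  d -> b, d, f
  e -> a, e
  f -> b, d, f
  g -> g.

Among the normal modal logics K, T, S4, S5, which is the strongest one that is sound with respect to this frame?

S5

Reflexive (axiom T): yes — every world is R-related to itself.
Transitive (axiom 4): yes — every two-step R-path is closed by a direct edge.
Euclidean (axiom 5): yes — any two successors of a common world are R-related.
So F validates K, T, S4, S5. The strongest is S5.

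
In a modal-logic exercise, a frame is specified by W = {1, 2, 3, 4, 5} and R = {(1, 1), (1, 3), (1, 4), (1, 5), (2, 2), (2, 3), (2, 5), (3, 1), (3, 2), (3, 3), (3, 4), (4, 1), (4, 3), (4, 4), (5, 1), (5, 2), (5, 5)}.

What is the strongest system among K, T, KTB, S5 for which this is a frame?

KTB

Reflexive (axiom T): yes — every world is R-related to itself.
Symmetric (axiom B): yes — every pair in R has its reverse in R.
Euclidean (axiom 5): no — 1 R 3 and 1 R 5, but not 3 R 5.
So F validates K, T, KTB; S5 would additionally require R to be Euclidean. The strongest is KTB.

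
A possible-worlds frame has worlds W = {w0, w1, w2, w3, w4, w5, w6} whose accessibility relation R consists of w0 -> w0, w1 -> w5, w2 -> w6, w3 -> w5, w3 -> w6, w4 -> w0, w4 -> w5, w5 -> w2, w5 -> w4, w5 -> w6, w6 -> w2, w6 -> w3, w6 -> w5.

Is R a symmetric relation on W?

Symmetric: no — w1 R w5 but not w5 R w1.

No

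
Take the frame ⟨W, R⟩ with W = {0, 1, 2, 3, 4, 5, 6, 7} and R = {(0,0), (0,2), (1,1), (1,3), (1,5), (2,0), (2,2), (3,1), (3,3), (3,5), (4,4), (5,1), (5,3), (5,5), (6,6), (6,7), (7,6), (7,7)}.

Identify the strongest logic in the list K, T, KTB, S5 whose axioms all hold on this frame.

S5

Reflexive (axiom T): yes — every world is R-related to itself.
Symmetric (axiom B): yes — every pair in R has its reverse in R.
Euclidean (axiom 5): yes — any two successors of a common world are R-related.
So F validates K, T, KTB, S5. The strongest is S5.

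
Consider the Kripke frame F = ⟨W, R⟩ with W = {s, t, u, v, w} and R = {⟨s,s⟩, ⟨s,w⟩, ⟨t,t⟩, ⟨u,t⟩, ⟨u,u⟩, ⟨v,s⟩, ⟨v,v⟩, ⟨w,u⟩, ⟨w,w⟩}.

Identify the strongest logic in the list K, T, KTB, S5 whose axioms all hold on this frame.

Reflexive (axiom T): yes — every world is R-related to itself.
Symmetric (axiom B): no — s R w but not w R s.
Euclidean (axiom 5): no — s R w and s R s, but not w R s.
So F validates K, T; KTB would additionally require R to be symmetric. The strongest is T.

T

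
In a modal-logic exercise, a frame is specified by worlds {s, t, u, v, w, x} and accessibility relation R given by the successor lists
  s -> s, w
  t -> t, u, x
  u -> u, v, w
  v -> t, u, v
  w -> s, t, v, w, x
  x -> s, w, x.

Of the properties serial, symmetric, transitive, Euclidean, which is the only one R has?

serial

Serial: yes — every world has a successor (e.g. s R s).
Symmetric: no — t R u but not u R t.
Transitive: no — s R w and w R t, but not s R t.
Euclidean: no — t R u and t R x, but not u R x.
Only serial holds.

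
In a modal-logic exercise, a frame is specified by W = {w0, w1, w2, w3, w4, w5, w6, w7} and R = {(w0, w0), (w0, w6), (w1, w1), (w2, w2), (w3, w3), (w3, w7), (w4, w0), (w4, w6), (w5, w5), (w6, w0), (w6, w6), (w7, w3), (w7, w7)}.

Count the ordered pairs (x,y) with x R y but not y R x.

Enumerating: (w4,w0), (w4,w6).

2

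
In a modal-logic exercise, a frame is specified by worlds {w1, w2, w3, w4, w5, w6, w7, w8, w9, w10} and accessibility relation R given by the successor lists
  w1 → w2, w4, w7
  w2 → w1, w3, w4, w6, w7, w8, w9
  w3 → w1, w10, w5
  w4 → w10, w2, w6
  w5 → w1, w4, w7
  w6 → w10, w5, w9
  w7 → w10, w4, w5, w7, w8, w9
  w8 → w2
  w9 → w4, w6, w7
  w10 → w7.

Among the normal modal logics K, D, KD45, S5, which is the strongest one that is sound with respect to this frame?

Serial (axiom D): yes — every world has a successor (e.g. w1 R w2).
Euclidean (axiom 5): no — w1 R w4 and w1 R w7, but not w4 R w7.
Transitive (axiom 4): no — w1 R w2 and w2 R w3, but not w1 R w3.
Reflexive (axiom T): no — w1 is not related to itself.
So F validates K, D; KD45 would additionally require R to be Euclidean and transitive. The strongest is D.

D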